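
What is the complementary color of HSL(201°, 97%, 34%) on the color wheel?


Complement = opposite side of color wheel = hue + 180°
H' = (201 + 180) mod 360 = 21°
S and L unchanged.
= HSL(21°, 97%, 34%)


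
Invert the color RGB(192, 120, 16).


Invert: (255-R, 255-G, 255-B)
R: 255-192 = 63
G: 255-120 = 135
B: 255-16 = 239
= RGB(63, 135, 239)


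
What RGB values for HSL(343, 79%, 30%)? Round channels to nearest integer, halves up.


H=343°, S=0.79, L=0.30
C = (1-|2L-1|)×S = (1-|-0.40|)×0.79 = 0.474
H' = H/60 = 343/60 ≈ 5.7167; X = C×(1-|H' mod 2 - 1|) = 0.1343
m = L - C/2 = 0.30 - 0.237 = 0.063
Sector ⌊H'⌋ = 5 → (R',G',B') = (0.474, 0.0, 0.1343)
RGB = ((R'+m)×255, (G'+m)×255, (B'+m)×255) = (136.935, 16.065, 50.3115)
Round half up → RGB(137, 16, 50)


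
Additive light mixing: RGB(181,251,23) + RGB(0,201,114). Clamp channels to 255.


Additive: each channel = min(255, C₁+C₂)
R: 181+0 = 181 → 181
G: 251+201 = 452 → 255
B: 23+114 = 137 → 137
= RGB(181, 255, 137)


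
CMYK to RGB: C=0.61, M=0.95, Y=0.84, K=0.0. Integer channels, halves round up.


R = 255 × (1-C) × (1-K) = 255 × 0.39 × 1.00 = 99.45 → 99
G = 255 × (1-M) × (1-K) = 255 × 0.05 × 1.00 = 12.75 → 13
B = 255 × (1-Y) × (1-K) = 255 × 0.16 × 1.00 = 40.8 → 41
= RGB(99, 13, 41)


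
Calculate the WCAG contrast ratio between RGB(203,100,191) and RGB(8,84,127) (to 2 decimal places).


Linearize each sRGB channel c=v/255: c/12.92 if c ≤ 0.04045 else ((c+0.055)/1.055)^2.4
L = 0.2126×R_lin + 0.7152×G_lin + 0.0722×B_lin
Color 1 (203,100,191):
  R=203: 203/255≈0.7961 > 0.04045 → ((0.7961+0.055)/1.055)^2.4 ≈ 0.59720
  G=100: 100/255≈0.3922 > 0.04045 → ((0.3922+0.055)/1.055)^2.4 ≈ 0.12744
  B=191: 191/255≈0.7490 > 0.04045 → ((0.7490+0.055)/1.055)^2.4 ≈ 0.52100
  L1 = 0.2126×0.59720 + 0.7152×0.12744 + 0.0722×0.52100 ≈ 0.25572
Color 2 (8,84,127):
  R=8: 8/255≈0.0314 ≤ 0.04045 → 0.0314/12.92 ≈ 0.00243
  G=84: 84/255≈0.3294 > 0.04045 → ((0.3294+0.055)/1.055)^2.4 ≈ 0.08866
  B=127: 127/255≈0.4980 > 0.04045 → ((0.4980+0.055)/1.055)^2.4 ≈ 0.21223
  L2 = 0.2126×0.00243 + 0.7152×0.08866 + 0.0722×0.21223 ≈ 0.07925
Lighter = 0.25572, Darker = 0.07925
Ratio = (L_lighter + 0.05) / (L_darker + 0.05)
Ratio = (0.25572 + 0.05) / (0.07925 + 0.05) = 0.30572 / 0.12925 ≈ 2.3654
Ratio ≈ 2.37:1


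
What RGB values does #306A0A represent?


30 → 48 (R)
6A → 106 (G)
0A → 10 (B)
= RGB(48, 106, 10)


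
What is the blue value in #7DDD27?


Color: #7DDD27
R = 7D = 125
G = DD = 221
B = 27 = 39
Blue = 39


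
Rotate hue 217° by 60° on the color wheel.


New hue = (H + rotation) mod 360
New hue = (217 + 60) mod 360
= 277 mod 360
= 277°


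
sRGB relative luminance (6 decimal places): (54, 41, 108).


Linearize each channel (sRGB transfer function): c = v/255; c_lin = c/12.92 if c ≤ 0.04045, else ((c+0.055)/1.055)^2.4
  R: 54/255 ≈ 0.211765 > 0.04045 → ((0.211765+0.055)/1.055)^2.4 ≈ 0.036889
  G: 41/255 ≈ 0.160784 > 0.04045 → ((0.160784+0.055)/1.055)^2.4 ≈ 0.022174
  B: 108/255 ≈ 0.423529 > 0.04045 → ((0.423529+0.055)/1.055)^2.4 ≈ 0.149960
R_lin = 0.036889, G_lin = 0.022174, B_lin = 0.149960
L = 0.2126×R + 0.7152×G + 0.0722×B
L = 0.2126×0.036889 + 0.7152×0.022174 + 0.0722×0.149960
L ≈ 0.034529


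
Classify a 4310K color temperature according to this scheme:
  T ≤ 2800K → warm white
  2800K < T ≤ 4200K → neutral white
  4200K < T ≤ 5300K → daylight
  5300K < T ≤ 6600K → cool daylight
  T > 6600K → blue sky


Temperature: 4310K
4200K < 4310K ≤ 5300K → daylight
Classification: daylight


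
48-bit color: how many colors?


Colors = 2^bits = 2^48
= 281,474,976,710,656 colors


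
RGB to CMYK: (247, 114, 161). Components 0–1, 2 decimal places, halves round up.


R'=247/255≈0.9686, G'=114/255≈0.4471, B'=161/255≈0.6314
K = 1 - max(R',G',B') = 1 - 247/255 = 8/255 = 0.03137… → 0.03
(1-R'-K)/(1-K) simplifies to (max-R)/max with max = 247:
C = (247-247)/247 = 0/247 = 0 → 0.00
M = (247-114)/247 = 133/247 = 0.53846… → 0.54
Y = (247-161)/247 = 86/247 = 0.34817… → 0.35
= CMYK(0.00, 0.54, 0.35, 0.03)


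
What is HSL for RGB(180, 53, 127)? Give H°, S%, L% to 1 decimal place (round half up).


Normalize: R'=180/255≈0.7059, G'=53/255≈0.2078, B'=127/255≈0.4980
Max=180/255, Min=53/255, Δ=Max-Min=127/255
L = (Max+Min)/2 = (180+53)/510 = 233/510 = 0.45686… → L = 45.7%
L ≤ 0.5 → S = Δ/(Max+Min) = 127/(180+53) = 127/233 = 0.54506… → S = 54.5%
(the 1/255 factors cancel in S and H, so raw channel differences can be used)
Max is R' → H = 60 × (((G-B)/Δ) mod 6) = 60 × (((53-127)/127) mod 6)
  (-74)/127 = -0.5826…; negative, so add 6 → 5.4173…
  H = 60 × 5.4173… = 325.039…° → H = 325.0°
= HSL(325.0°, 54.5%, 45.7%)


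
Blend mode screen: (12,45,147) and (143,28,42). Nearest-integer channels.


Screen: C = 255 - (255-A)×(255-B)/255, rounded to nearest integer
R: 255 - (255-12)×(255-143)/255 = 255 - 27216/255 ≈ 255 - 106.729 = 148.271 → 148
G: 255 - (255-45)×(255-28)/255 = 255 - 47670/255 ≈ 255 - 186.941 = 68.059 → 68
B: 255 - (255-147)×(255-42)/255 = 255 - 23004/255 ≈ 255 - 90.212 = 164.788 → 165
= RGB(148, 68, 165)


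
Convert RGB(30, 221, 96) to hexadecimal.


R = 30 → 1E (hex)
G = 221 → DD (hex)
B = 96 → 60 (hex)
Hex = #1EDD60


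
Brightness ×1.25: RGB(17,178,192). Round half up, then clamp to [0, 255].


Multiply each channel by 1.25, round half up, clamp to [0, 255]
R: 17×1.25 = 21.25 → round → 21
G: 178×1.25 = 222.5 → round → 223
B: 192×1.25 = 240
= RGB(21, 223, 240)


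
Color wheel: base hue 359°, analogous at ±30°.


Base hue: 359°
Left analog: (359 - 30) mod 360 = 329°
Right analog: (359 + 30) mod 360 = 29°
Analogous hues = 329° and 29°


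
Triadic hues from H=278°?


Triadic: equally spaced at 120° intervals
H1 = 278°
H2 = (278 + 120) mod 360 = 38°
H3 = (278 + 240) mod 360 = 158°
Triadic = 278°, 38°, 158°


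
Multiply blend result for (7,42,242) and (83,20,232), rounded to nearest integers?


Multiply: C = A×B/255, rounded to nearest integer
R: 7×83/255 = 581/255 ≈ 2.278 → 2
G: 42×20/255 = 840/255 ≈ 3.294 → 3
B: 242×232/255 = 56144/255 ≈ 220.173 → 220
= RGB(2, 3, 220)


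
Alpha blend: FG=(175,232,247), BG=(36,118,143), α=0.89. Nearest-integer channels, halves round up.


C = α×F + (1-α)×B, with 1-α = 0.11
R: 0.89×175 + 0.11×36 = 155.75 + 3.96 = 159.71 → 160
G: 0.89×232 + 0.11×118 = 206.48 + 12.98 = 219.46 → 219
B: 0.89×247 + 0.11×143 = 219.83 + 15.73 = 235.56 → 236
= RGB(160, 219, 236)


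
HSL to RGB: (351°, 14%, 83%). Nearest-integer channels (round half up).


H=351°, S=0.14, L=0.83
C = (1-|2L-1|)×S = (1-|0.66|)×0.14 = 0.0476
H' = H/60 = 351/60 ≈ 5.8500; X = C×(1-|H' mod 2 - 1|) = 0.00714
m = L - C/2 = 0.83 - 0.0238 = 0.8062
Sector ⌊H'⌋ = 5 → (R',G',B') = (0.0476, 0.0, 0.00714)
RGB = ((R'+m)×255, (G'+m)×255, (B'+m)×255) = (217.719, 205.581, 207.4017)
Round half up → RGB(218, 206, 207)


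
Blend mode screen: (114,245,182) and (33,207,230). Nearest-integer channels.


Screen: C = 255 - (255-A)×(255-B)/255, rounded to nearest integer
R: 255 - (255-114)×(255-33)/255 = 255 - 31302/255 ≈ 255 - 122.753 = 132.247 → 132
G: 255 - (255-245)×(255-207)/255 = 255 - 480/255 ≈ 255 - 1.882 = 253.118 → 253
B: 255 - (255-182)×(255-230)/255 = 255 - 1825/255 ≈ 255 - 7.157 = 247.843 → 248
= RGB(132, 253, 248)


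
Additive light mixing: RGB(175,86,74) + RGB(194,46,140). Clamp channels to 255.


Additive: each channel = min(255, C₁+C₂)
R: 175+194 = 369 → 255
G: 86+46 = 132 → 132
B: 74+140 = 214 → 214
= RGB(255, 132, 214)


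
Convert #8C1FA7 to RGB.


8C → 140 (R)
1F → 31 (G)
A7 → 167 (B)
= RGB(140, 31, 167)


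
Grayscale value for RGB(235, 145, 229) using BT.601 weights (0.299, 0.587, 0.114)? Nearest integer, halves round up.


Gray = 0.299×R + 0.587×G + 0.114×B
Gray = 0.299×235 + 0.587×145 + 0.114×229
Gray = 70.265 + 85.115 + 26.106
Gray = 181.486 → round half up → 181
Gray = 181


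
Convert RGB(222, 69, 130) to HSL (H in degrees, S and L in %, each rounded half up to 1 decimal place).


Normalize: R'=222/255≈0.8706, G'=69/255≈0.2706, B'=130/255≈0.5098
Max=222/255, Min=69/255, Δ=Max-Min=153/255
L = (Max+Min)/2 = (222+69)/510 = 291/510 = 0.57058… → L = 57.1%
L > 0.5 → S = Δ/(2-Max-Min) = 153/(510-222-69) = 153/219 = 0.69863… → S = 69.9%
(the 1/255 factors cancel in S and H, so raw channel differences can be used)
Max is R' → H = 60 × (((G-B)/Δ) mod 6) = 60 × (((69-130)/153) mod 6)
  (-61)/153 = -0.3986…; negative, so add 6 → 5.6013…
  H = 60 × 5.6013… = 336.078…° → H = 336.1°
= HSL(336.1°, 69.9%, 57.1%)


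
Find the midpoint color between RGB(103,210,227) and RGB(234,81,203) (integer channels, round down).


Midpoint: each channel = ⌊(C₁+C₂)/2⌋
R: ⌊(103+234)/2⌋ = 168
G: ⌊(210+81)/2⌋ = 145
B: ⌊(227+203)/2⌋ = 215
= RGB(168, 145, 215)


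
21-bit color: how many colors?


Colors = 2^bits = 2^21
= 2,097,152 colors


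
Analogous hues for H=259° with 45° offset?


Base hue: 259°
Left analog: (259 - 45) mod 360 = 214°
Right analog: (259 + 45) mod 360 = 304°
Analogous hues = 214° and 304°


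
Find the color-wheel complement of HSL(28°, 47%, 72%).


Complement = opposite side of color wheel = hue + 180°
H' = (28 + 180) mod 360 = 208°
S and L unchanged.
= HSL(208°, 47%, 72%)


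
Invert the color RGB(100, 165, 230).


Invert: (255-R, 255-G, 255-B)
R: 255-100 = 155
G: 255-165 = 90
B: 255-230 = 25
= RGB(155, 90, 25)


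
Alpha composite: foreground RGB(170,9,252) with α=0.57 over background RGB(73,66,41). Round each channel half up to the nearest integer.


C = α×F + (1-α)×B, with 1-α = 0.43
R: 0.57×170 + 0.43×73 = 96.90 + 31.39 = 128.29 → 128
G: 0.57×9 + 0.43×66 = 5.13 + 28.38 = 33.51 → 34
B: 0.57×252 + 0.43×41 = 143.64 + 17.63 = 161.27 → 161
= RGB(128, 34, 161)


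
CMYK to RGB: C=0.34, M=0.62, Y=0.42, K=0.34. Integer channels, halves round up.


R = 255 × (1-C) × (1-K) = 255 × 0.66 × 0.66 = 111.078 → 111
G = 255 × (1-M) × (1-K) = 255 × 0.38 × 0.66 = 63.954 → 64
B = 255 × (1-Y) × (1-K) = 255 × 0.58 × 0.66 = 97.614 → 98
= RGB(111, 64, 98)


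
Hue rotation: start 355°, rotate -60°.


New hue = (H + rotation) mod 360
New hue = (355 -60) mod 360
= 295 mod 360
= 295°


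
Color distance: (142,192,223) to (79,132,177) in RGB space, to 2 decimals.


d = √[(R₁-R₂)² + (G₁-G₂)² + (B₁-B₂)²]
d = √[(142-79)² + (192-132)² + (223-177)²]
d = √[3969 + 3600 + 2116]
d = √9685
d ≈ 98.41


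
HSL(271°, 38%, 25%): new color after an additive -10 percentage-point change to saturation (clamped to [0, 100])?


Original S = 38%
Adjustment = -10 percentage points
New S = 38 + (-10) = 28
Clamp to [0, 100] → 28
= HSL(271°, 28%, 25%)


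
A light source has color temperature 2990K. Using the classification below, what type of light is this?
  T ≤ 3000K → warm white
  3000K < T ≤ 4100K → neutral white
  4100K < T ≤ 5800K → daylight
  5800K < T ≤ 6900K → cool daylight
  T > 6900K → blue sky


Temperature: 2990K
2990K ≤ 3000K → warm white
Classification: warm white


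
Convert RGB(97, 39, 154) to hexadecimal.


R = 97 → 61 (hex)
G = 39 → 27 (hex)
B = 154 → 9A (hex)
Hex = #61279A


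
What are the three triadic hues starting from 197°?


Triadic: equally spaced at 120° intervals
H1 = 197°
H2 = (197 + 120) mod 360 = 317°
H3 = (197 + 240) mod 360 = 77°
Triadic = 197°, 317°, 77°


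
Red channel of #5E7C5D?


Color: #5E7C5D
R = 5E = 94
G = 7C = 124
B = 5D = 93
Red = 94


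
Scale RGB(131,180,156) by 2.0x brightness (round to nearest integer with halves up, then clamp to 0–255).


Multiply each channel by 2.0, round half up, clamp to [0, 255]
R: 131×2.0 = 262 → clamp → 255
G: 180×2.0 = 360 → clamp → 255
B: 156×2.0 = 312 → clamp → 255
= RGB(255, 255, 255)


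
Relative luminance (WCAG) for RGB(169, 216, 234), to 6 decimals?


Linearize each channel (sRGB transfer function): c = v/255; c_lin = c/12.92 if c ≤ 0.04045, else ((c+0.055)/1.055)^2.4
  R: 169/255 ≈ 0.662745 > 0.04045 → ((0.662745+0.055)/1.055)^2.4 ≈ 0.396755
  G: 216/255 ≈ 0.847059 > 0.04045 → ((0.847059+0.055)/1.055)^2.4 ≈ 0.686685
  B: 234/255 ≈ 0.917647 > 0.04045 → ((0.917647+0.055)/1.055)^2.4 ≈ 0.822786
R_lin = 0.396755, G_lin = 0.686685, B_lin = 0.822786
L = 0.2126×R + 0.7152×G + 0.0722×B
L = 0.2126×0.396755 + 0.7152×0.686685 + 0.0722×0.822786
L ≈ 0.634873


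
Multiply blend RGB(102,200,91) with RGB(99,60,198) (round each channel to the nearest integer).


Multiply: C = A×B/255, rounded to nearest integer
R: 102×99/255 = 10098/255 ≈ 39.600 → 40
G: 200×60/255 = 12000/255 ≈ 47.059 → 47
B: 91×198/255 = 18018/255 ≈ 70.659 → 71
= RGB(40, 47, 71)


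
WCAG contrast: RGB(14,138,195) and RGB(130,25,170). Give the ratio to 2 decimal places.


Linearize each sRGB channel c=v/255: c/12.92 if c ≤ 0.04045 else ((c+0.055)/1.055)^2.4
L = 0.2126×R_lin + 0.7152×G_lin + 0.0722×B_lin
Color 1 (14,138,195):
  R=14: 14/255≈0.0549 > 0.04045 → ((0.0549+0.055)/1.055)^2.4 ≈ 0.00439
  G=138: 138/255≈0.5412 > 0.04045 → ((0.5412+0.055)/1.055)^2.4 ≈ 0.25415
  B=195: 195/255≈0.7647 > 0.04045 → ((0.7647+0.055)/1.055)^2.4 ≈ 0.54572
  L1 = 0.2126×0.00439 + 0.7152×0.25415 + 0.0722×0.54572 ≈ 0.22210
Color 2 (130,25,170):
  R=130: 130/255≈0.5098 > 0.04045 → ((0.5098+0.055)/1.055)^2.4 ≈ 0.22323
  G=25: 25/255≈0.0980 > 0.04045 → ((0.0980+0.055)/1.055)^2.4 ≈ 0.00972
  B=170: 170/255≈0.6667 > 0.04045 → ((0.6667+0.055)/1.055)^2.4 ≈ 0.40198
  L2 = 0.2126×0.22323 + 0.7152×0.00972 + 0.0722×0.40198 ≈ 0.08343
Lighter = 0.22210, Darker = 0.08343
Ratio = (L_lighter + 0.05) / (L_darker + 0.05)
Ratio = (0.22210 + 0.05) / (0.08343 + 0.05) = 0.27210 / 0.13343 ≈ 2.0392
Ratio ≈ 2.04:1


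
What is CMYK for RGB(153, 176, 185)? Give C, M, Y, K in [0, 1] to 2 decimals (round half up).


R'=153/255≈0.6000, G'=176/255≈0.6902, B'=185/255≈0.7255
K = 1 - max(R',G',B') = 1 - 185/255 = 70/255 = 0.27450… → 0.27
(1-R'-K)/(1-K) simplifies to (max-R)/max with max = 185:
C = (185-153)/185 = 32/185 = 0.17297… → 0.17
M = (185-176)/185 = 9/185 = 0.04864… → 0.05
Y = (185-185)/185 = 0/185 = 0 → 0.00
= CMYK(0.17, 0.05, 0.00, 0.27)


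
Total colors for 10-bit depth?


Colors = 2^bits = 2^10
= 1,024 colors


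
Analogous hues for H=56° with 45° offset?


Base hue: 56°
Left analog: (56 - 45) mod 360 = 11°
Right analog: (56 + 45) mod 360 = 101°
Analogous hues = 11° and 101°


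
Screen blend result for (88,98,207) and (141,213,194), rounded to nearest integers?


Screen: C = 255 - (255-A)×(255-B)/255, rounded to nearest integer
R: 255 - (255-88)×(255-141)/255 = 255 - 19038/255 ≈ 255 - 74.659 = 180.341 → 180
G: 255 - (255-98)×(255-213)/255 = 255 - 6594/255 ≈ 255 - 25.859 = 229.141 → 229
B: 255 - (255-207)×(255-194)/255 = 255 - 2928/255 ≈ 255 - 11.482 = 243.518 → 244
= RGB(180, 229, 244)


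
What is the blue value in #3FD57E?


Color: #3FD57E
R = 3F = 63
G = D5 = 213
B = 7E = 126
Blue = 126


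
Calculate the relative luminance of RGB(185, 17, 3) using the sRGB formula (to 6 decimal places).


Linearize each channel (sRGB transfer function): c = v/255; c_lin = c/12.92 if c ≤ 0.04045, else ((c+0.055)/1.055)^2.4
  R: 185/255 ≈ 0.725490 > 0.04045 → ((0.725490+0.055)/1.055)^2.4 ≈ 0.485150
  G: 17/255 ≈ 0.066667 > 0.04045 → ((0.066667+0.055)/1.055)^2.4 ≈ 0.005605
  B: 3/255 ≈ 0.011765 ≤ 0.04045 → 0.011765/12.92 ≈ 0.000911
R_lin = 0.485150, G_lin = 0.005605, B_lin = 0.000911
L = 0.2126×R + 0.7152×G + 0.0722×B
L = 0.2126×0.485150 + 0.7152×0.005605 + 0.0722×0.000911
L ≈ 0.107218


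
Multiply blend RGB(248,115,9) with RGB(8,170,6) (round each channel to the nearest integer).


Multiply: C = A×B/255, rounded to nearest integer
R: 248×8/255 = 1984/255 ≈ 7.780 → 8
G: 115×170/255 = 19550/255 ≈ 76.667 → 77
B: 9×6/255 = 54/255 ≈ 0.212 → 0
= RGB(8, 77, 0)


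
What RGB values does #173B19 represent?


17 → 23 (R)
3B → 59 (G)
19 → 25 (B)
= RGB(23, 59, 25)


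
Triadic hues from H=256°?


Triadic: equally spaced at 120° intervals
H1 = 256°
H2 = (256 + 120) mod 360 = 16°
H3 = (256 + 240) mod 360 = 136°
Triadic = 256°, 16°, 136°


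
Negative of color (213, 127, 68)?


Invert: (255-R, 255-G, 255-B)
R: 255-213 = 42
G: 255-127 = 128
B: 255-68 = 187
= RGB(42, 128, 187)


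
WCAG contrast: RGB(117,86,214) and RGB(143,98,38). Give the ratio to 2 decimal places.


Linearize each sRGB channel c=v/255: c/12.92 if c ≤ 0.04045 else ((c+0.055)/1.055)^2.4
L = 0.2126×R_lin + 0.7152×G_lin + 0.0722×B_lin
Color 1 (117,86,214):
  R=117: 117/255≈0.4588 > 0.04045 → ((0.4588+0.055)/1.055)^2.4 ≈ 0.17789
  G=86: 86/255≈0.3373 > 0.04045 → ((0.3373+0.055)/1.055)^2.4 ≈ 0.09306
  B=214: 214/255≈0.8392 > 0.04045 → ((0.8392+0.055)/1.055)^2.4 ≈ 0.67244
  L1 = 0.2126×0.17789 + 0.7152×0.09306 + 0.0722×0.67244 ≈ 0.15293
Color 2 (143,98,38):
  R=143: 143/255≈0.5608 > 0.04045 → ((0.5608+0.055)/1.055)^2.4 ≈ 0.27468
  G=98: 98/255≈0.3843 > 0.04045 → ((0.3843+0.055)/1.055)^2.4 ≈ 0.12214
  B=38: 38/255≈0.1490 > 0.04045 → ((0.1490+0.055)/1.055)^2.4 ≈ 0.01938
  L2 = 0.2126×0.27468 + 0.7152×0.12214 + 0.0722×0.01938 ≈ 0.14715
Lighter = 0.15293, Darker = 0.14715
Ratio = (L_lighter + 0.05) / (L_darker + 0.05)
Ratio = (0.15293 + 0.05) / (0.14715 + 0.05) = 0.20293 / 0.19715 ≈ 1.0293
Ratio ≈ 1.03:1


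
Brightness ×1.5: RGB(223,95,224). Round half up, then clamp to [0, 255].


Multiply each channel by 1.5, round half up, clamp to [0, 255]
R: 223×1.5 = 334.5 → round → 335 → clamp → 255
G: 95×1.5 = 142.5 → round → 143
B: 224×1.5 = 336 → clamp → 255
= RGB(255, 143, 255)


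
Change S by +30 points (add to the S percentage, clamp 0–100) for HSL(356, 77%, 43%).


Original S = 77%
Adjustment = +30 percentage points
New S = 77 + (30) = 107
Clamp to [0, 100] → 100
= HSL(356°, 100%, 43%)


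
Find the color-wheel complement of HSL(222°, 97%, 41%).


Complement = opposite side of color wheel = hue + 180°
H' = (222 + 180) mod 360 = 42°
S and L unchanged.
= HSL(42°, 97%, 41%)


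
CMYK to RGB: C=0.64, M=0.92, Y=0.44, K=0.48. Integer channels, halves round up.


R = 255 × (1-C) × (1-K) = 255 × 0.36 × 0.52 = 47.736 → 48
G = 255 × (1-M) × (1-K) = 255 × 0.08 × 0.52 = 10.608 → 11
B = 255 × (1-Y) × (1-K) = 255 × 0.56 × 0.52 = 74.256 → 74
= RGB(48, 11, 74)


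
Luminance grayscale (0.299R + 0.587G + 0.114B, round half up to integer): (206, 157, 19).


Gray = 0.299×R + 0.587×G + 0.114×B
Gray = 0.299×206 + 0.587×157 + 0.114×19
Gray = 61.594 + 92.159 + 2.166
Gray = 155.919 → round half up → 156
Gray = 156


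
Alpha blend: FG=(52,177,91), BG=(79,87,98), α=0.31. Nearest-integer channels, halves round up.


C = α×F + (1-α)×B, with 1-α = 0.69
R: 0.31×52 + 0.69×79 = 16.12 + 54.51 = 70.63 → 71
G: 0.31×177 + 0.69×87 = 54.87 + 60.03 = 114.90 → 115
B: 0.31×91 + 0.69×98 = 28.21 + 67.62 = 95.83 → 96
= RGB(71, 115, 96)


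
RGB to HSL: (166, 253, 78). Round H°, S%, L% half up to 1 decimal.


Normalize: R'=166/255≈0.6510, G'=253/255≈0.9922, B'=78/255≈0.3059
Max=253/255, Min=78/255, Δ=Max-Min=175/255
L = (Max+Min)/2 = (253+78)/510 = 331/510 = 0.64901… → L = 64.9%
L > 0.5 → S = Δ/(2-Max-Min) = 175/(510-253-78) = 175/179 = 0.97765… → S = 97.8%
(the 1/255 factors cancel in S and H, so raw channel differences can be used)
Max is G' → H = 60 × ((B-R)/Δ + 2) = 60 × ((78-166)/175 + 2)
  -88/175 + 2 = -0.5028… + 2 = 1.4971…
  H = 60 × 1.4971… = 89.828…° → H = 89.8°
= HSL(89.8°, 97.8%, 64.9%)


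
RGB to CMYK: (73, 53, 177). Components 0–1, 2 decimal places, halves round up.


R'=73/255≈0.2863, G'=53/255≈0.2078, B'=177/255≈0.6941
K = 1 - max(R',G',B') = 1 - 177/255 = 78/255 = 0.30588… → 0.31
(1-R'-K)/(1-K) simplifies to (max-R)/max with max = 177:
C = (177-73)/177 = 104/177 = 0.58757… → 0.59
M = (177-53)/177 = 124/177 = 0.70056… → 0.70
Y = (177-177)/177 = 0/177 = 0 → 0.00
= CMYK(0.59, 0.70, 0.00, 0.31)


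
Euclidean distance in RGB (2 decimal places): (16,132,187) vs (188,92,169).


d = √[(R₁-R₂)² + (G₁-G₂)² + (B₁-B₂)²]
d = √[(16-188)² + (132-92)² + (187-169)²]
d = √[29584 + 1600 + 324]
d = √31508
d ≈ 177.50


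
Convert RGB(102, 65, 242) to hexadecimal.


R = 102 → 66 (hex)
G = 65 → 41 (hex)
B = 242 → F2 (hex)
Hex = #6641F2


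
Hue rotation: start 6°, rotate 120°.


New hue = (H + rotation) mod 360
New hue = (6 + 120) mod 360
= 126 mod 360
= 126°


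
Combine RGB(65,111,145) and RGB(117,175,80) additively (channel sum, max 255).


Additive: each channel = min(255, C₁+C₂)
R: 65+117 = 182 → 182
G: 111+175 = 286 → 255
B: 145+80 = 225 → 225
= RGB(182, 255, 225)


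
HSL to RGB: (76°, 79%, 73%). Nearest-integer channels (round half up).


H=76°, S=0.79, L=0.73
C = (1-|2L-1|)×S = (1-|0.46|)×0.79 = 0.4266
H' = H/60 = 76/60 ≈ 1.2667; X = C×(1-|H' mod 2 - 1|) = 0.31284
m = L - C/2 = 0.73 - 0.2133 = 0.5167
Sector ⌊H'⌋ = 1 → (R',G',B') = (0.31284, 0.4266, 0.0)
RGB = ((R'+m)×255, (G'+m)×255, (B'+m)×255) = (211.5327, 240.5415, 131.7585)
Round half up → RGB(212, 241, 132)


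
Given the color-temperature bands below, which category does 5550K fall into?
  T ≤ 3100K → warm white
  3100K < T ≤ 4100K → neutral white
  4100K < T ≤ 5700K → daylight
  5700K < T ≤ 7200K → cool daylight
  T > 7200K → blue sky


Temperature: 5550K
4100K < 5550K ≤ 5700K → daylight
Classification: daylight


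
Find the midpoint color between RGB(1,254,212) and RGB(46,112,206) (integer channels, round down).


Midpoint: each channel = ⌊(C₁+C₂)/2⌋
R: ⌊(1+46)/2⌋ = 23
G: ⌊(254+112)/2⌋ = 183
B: ⌊(212+206)/2⌋ = 209
= RGB(23, 183, 209)


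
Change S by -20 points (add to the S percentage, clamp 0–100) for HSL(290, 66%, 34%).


Original S = 66%
Adjustment = -20 percentage points
New S = 66 + (-20) = 46
Clamp to [0, 100] → 46
= HSL(290°, 46%, 34%)


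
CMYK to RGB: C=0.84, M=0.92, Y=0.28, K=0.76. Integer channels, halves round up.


R = 255 × (1-C) × (1-K) = 255 × 0.16 × 0.24 = 9.792 → 10
G = 255 × (1-M) × (1-K) = 255 × 0.08 × 0.24 = 4.896 → 5
B = 255 × (1-Y) × (1-K) = 255 × 0.72 × 0.24 = 44.064 → 44
= RGB(10, 5, 44)


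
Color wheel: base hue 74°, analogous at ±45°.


Base hue: 74°
Left analog: (74 - 45) mod 360 = 29°
Right analog: (74 + 45) mod 360 = 119°
Analogous hues = 29° and 119°


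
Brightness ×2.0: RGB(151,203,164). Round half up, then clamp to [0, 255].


Multiply each channel by 2.0, round half up, clamp to [0, 255]
R: 151×2.0 = 302 → clamp → 255
G: 203×2.0 = 406 → clamp → 255
B: 164×2.0 = 328 → clamp → 255
= RGB(255, 255, 255)


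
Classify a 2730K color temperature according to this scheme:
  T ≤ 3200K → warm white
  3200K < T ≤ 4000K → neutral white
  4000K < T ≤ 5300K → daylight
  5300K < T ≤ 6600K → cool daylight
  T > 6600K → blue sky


Temperature: 2730K
2730K ≤ 3200K → warm white
Classification: warm white


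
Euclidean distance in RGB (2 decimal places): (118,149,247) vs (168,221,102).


d = √[(R₁-R₂)² + (G₁-G₂)² + (B₁-B₂)²]
d = √[(118-168)² + (149-221)² + (247-102)²]
d = √[2500 + 5184 + 21025]
d = √28709
d ≈ 169.44


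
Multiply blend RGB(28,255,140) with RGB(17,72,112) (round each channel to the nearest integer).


Multiply: C = A×B/255, rounded to nearest integer
R: 28×17/255 = 476/255 ≈ 1.867 → 2
G: 255×72/255 = 18360/255 ≈ 72.000 → 72
B: 140×112/255 = 15680/255 ≈ 61.490 → 61
= RGB(2, 72, 61)


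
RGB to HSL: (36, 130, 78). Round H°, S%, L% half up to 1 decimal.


Normalize: R'=36/255≈0.1412, G'=130/255≈0.5098, B'=78/255≈0.3059
Max=130/255, Min=36/255, Δ=Max-Min=94/255
L = (Max+Min)/2 = (130+36)/510 = 166/510 = 0.32549… → L = 32.5%
L ≤ 0.5 → S = Δ/(Max+Min) = 94/(130+36) = 94/166 = 0.56626… → S = 56.6%
(the 1/255 factors cancel in S and H, so raw channel differences can be used)
Max is G' → H = 60 × ((B-R)/Δ + 2) = 60 × ((78-36)/94 + 2)
  42/94 + 2 = 0.4468… + 2 = 2.4468…
  H = 60 × 2.4468… = 146.808…° → H = 146.8°
= HSL(146.8°, 56.6%, 32.5%)


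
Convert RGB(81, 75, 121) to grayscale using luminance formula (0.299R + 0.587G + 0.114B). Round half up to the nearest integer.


Gray = 0.299×R + 0.587×G + 0.114×B
Gray = 0.299×81 + 0.587×75 + 0.114×121
Gray = 24.219 + 44.025 + 13.794
Gray = 82.038 → round half up → 82
Gray = 82


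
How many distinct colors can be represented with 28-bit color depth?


Colors = 2^bits = 2^28
= 268,435,456 colors


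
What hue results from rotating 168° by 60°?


New hue = (H + rotation) mod 360
New hue = (168 + 60) mod 360
= 228 mod 360
= 228°


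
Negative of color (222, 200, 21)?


Invert: (255-R, 255-G, 255-B)
R: 255-222 = 33
G: 255-200 = 55
B: 255-21 = 234
= RGB(33, 55, 234)


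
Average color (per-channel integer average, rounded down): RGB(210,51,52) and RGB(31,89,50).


Midpoint: each channel = ⌊(C₁+C₂)/2⌋
R: ⌊(210+31)/2⌋ = 120
G: ⌊(51+89)/2⌋ = 70
B: ⌊(52+50)/2⌋ = 51
= RGB(120, 70, 51)


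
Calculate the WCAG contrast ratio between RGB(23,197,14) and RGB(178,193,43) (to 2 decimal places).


Linearize each sRGB channel c=v/255: c/12.92 if c ≤ 0.04045 else ((c+0.055)/1.055)^2.4
L = 0.2126×R_lin + 0.7152×G_lin + 0.0722×B_lin
Color 1 (23,197,14):
  R=23: 23/255≈0.0902 > 0.04045 → ((0.0902+0.055)/1.055)^2.4 ≈ 0.00857
  G=197: 197/255≈0.7725 > 0.04045 → ((0.7725+0.055)/1.055)^2.4 ≈ 0.55834
  B=14: 14/255≈0.0549 > 0.04045 → ((0.0549+0.055)/1.055)^2.4 ≈ 0.00439
  L1 = 0.2126×0.00857 + 0.7152×0.55834 + 0.0722×0.00439 ≈ 0.40146
Color 2 (178,193,43):
  R=178: 178/255≈0.6980 > 0.04045 → ((0.6980+0.055)/1.055)^2.4 ≈ 0.44520
  G=193: 193/255≈0.7569 > 0.04045 → ((0.7569+0.055)/1.055)^2.4 ≈ 0.53328
  B=43: 43/255≈0.1686 > 0.04045 → ((0.1686+0.055)/1.055)^2.4 ≈ 0.02416
  L2 = 0.2126×0.44520 + 0.7152×0.53328 + 0.0722×0.02416 ≈ 0.47779
Lighter = 0.47779, Darker = 0.40146
Ratio = (L_lighter + 0.05) / (L_darker + 0.05)
Ratio = (0.47779 + 0.05) / (0.40146 + 0.05) = 0.52779 / 0.45146 ≈ 1.1691
Ratio ≈ 1.17:1


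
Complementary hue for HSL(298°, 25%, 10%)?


Complement = opposite side of color wheel = hue + 180°
H' = (298 + 180) mod 360 = 118°
S and L unchanged.
= HSL(118°, 25%, 10%)


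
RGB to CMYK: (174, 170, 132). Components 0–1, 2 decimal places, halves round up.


R'=174/255≈0.6824, G'=170/255≈0.6667, B'=132/255≈0.5176
K = 1 - max(R',G',B') = 1 - 174/255 = 81/255 = 0.31764… → 0.32
(1-R'-K)/(1-K) simplifies to (max-R)/max with max = 174:
C = (174-174)/174 = 0/174 = 0 → 0.00
M = (174-170)/174 = 4/174 = 0.02298… → 0.02
Y = (174-132)/174 = 42/174 = 0.24137… → 0.24
= CMYK(0.00, 0.02, 0.24, 0.32)


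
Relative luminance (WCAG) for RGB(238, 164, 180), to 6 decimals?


Linearize each channel (sRGB transfer function): c = v/255; c_lin = c/12.92 if c ≤ 0.04045, else ((c+0.055)/1.055)^2.4
  R: 238/255 ≈ 0.933333 > 0.04045 → ((0.933333+0.055)/1.055)^2.4 ≈ 0.854993
  G: 164/255 ≈ 0.643137 > 0.04045 → ((0.643137+0.055)/1.055)^2.4 ≈ 0.371238
  B: 180/255 ≈ 0.705882 > 0.04045 → ((0.705882+0.055)/1.055)^2.4 ≈ 0.456411
R_lin = 0.854993, G_lin = 0.371238, B_lin = 0.456411
L = 0.2126×R + 0.7152×G + 0.0722×B
L = 0.2126×0.854993 + 0.7152×0.371238 + 0.0722×0.456411
L ≈ 0.480233


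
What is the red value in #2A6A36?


Color: #2A6A36
R = 2A = 42
G = 6A = 106
B = 36 = 54
Red = 42


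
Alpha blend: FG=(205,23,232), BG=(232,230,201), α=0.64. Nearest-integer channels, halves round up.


C = α×F + (1-α)×B, with 1-α = 0.36
R: 0.64×205 + 0.36×232 = 131.20 + 83.52 = 214.72 → 215
G: 0.64×23 + 0.36×230 = 14.72 + 82.80 = 97.52 → 98
B: 0.64×232 + 0.36×201 = 148.48 + 72.36 = 220.84 → 221
= RGB(215, 98, 221)


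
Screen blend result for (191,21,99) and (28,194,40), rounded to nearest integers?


Screen: C = 255 - (255-A)×(255-B)/255, rounded to nearest integer
R: 255 - (255-191)×(255-28)/255 = 255 - 14528/255 ≈ 255 - 56.973 = 198.027 → 198
G: 255 - (255-21)×(255-194)/255 = 255 - 14274/255 ≈ 255 - 55.976 = 199.024 → 199
B: 255 - (255-99)×(255-40)/255 = 255 - 33540/255 ≈ 255 - 131.529 = 123.471 → 123
= RGB(198, 199, 123)


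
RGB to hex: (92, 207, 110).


R = 92 → 5C (hex)
G = 207 → CF (hex)
B = 110 → 6E (hex)
Hex = #5CCF6E


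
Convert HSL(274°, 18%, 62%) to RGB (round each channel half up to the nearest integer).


H=274°, S=0.18, L=0.62
C = (1-|2L-1|)×S = (1-|0.24|)×0.18 = 0.1368
H' = H/60 = 274/60 ≈ 4.5667; X = C×(1-|H' mod 2 - 1|) = 0.07752
m = L - C/2 = 0.62 - 0.0684 = 0.5516
Sector ⌊H'⌋ = 4 → (R',G',B') = (0.07752, 0.0, 0.1368)
RGB = ((R'+m)×255, (G'+m)×255, (B'+m)×255) = (160.4256, 140.658, 175.542)
Round half up → RGB(160, 141, 176)


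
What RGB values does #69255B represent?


69 → 105 (R)
25 → 37 (G)
5B → 91 (B)
= RGB(105, 37, 91)


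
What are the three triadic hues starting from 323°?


Triadic: equally spaced at 120° intervals
H1 = 323°
H2 = (323 + 120) mod 360 = 83°
H3 = (323 + 240) mod 360 = 203°
Triadic = 323°, 83°, 203°


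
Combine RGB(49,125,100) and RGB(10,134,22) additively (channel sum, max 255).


Additive: each channel = min(255, C₁+C₂)
R: 49+10 = 59 → 59
G: 125+134 = 259 → 255
B: 100+22 = 122 → 122
= RGB(59, 255, 122)


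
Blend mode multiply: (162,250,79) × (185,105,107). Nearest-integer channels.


Multiply: C = A×B/255, rounded to nearest integer
R: 162×185/255 = 29970/255 ≈ 117.529 → 118
G: 250×105/255 = 26250/255 ≈ 102.941 → 103
B: 79×107/255 = 8453/255 ≈ 33.149 → 33
= RGB(118, 103, 33)


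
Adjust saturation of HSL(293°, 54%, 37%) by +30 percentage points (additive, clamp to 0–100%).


Original S = 54%
Adjustment = +30 percentage points
New S = 54 + (30) = 84
Clamp to [0, 100] → 84
= HSL(293°, 84%, 37%)


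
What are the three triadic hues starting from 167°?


Triadic: equally spaced at 120° intervals
H1 = 167°
H2 = (167 + 120) mod 360 = 287°
H3 = (167 + 240) mod 360 = 47°
Triadic = 167°, 287°, 47°


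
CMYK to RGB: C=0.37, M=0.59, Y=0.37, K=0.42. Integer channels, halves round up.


R = 255 × (1-C) × (1-K) = 255 × 0.63 × 0.58 = 93.177 → 93
G = 255 × (1-M) × (1-K) = 255 × 0.41 × 0.58 = 60.639 → 61
B = 255 × (1-Y) × (1-K) = 255 × 0.63 × 0.58 = 93.177 → 93
= RGB(93, 61, 93)


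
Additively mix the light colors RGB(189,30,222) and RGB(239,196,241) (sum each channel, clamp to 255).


Additive: each channel = min(255, C₁+C₂)
R: 189+239 = 428 → 255
G: 30+196 = 226 → 226
B: 222+241 = 463 → 255
= RGB(255, 226, 255)


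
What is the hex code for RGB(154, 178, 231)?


R = 154 → 9A (hex)
G = 178 → B2 (hex)
B = 231 → E7 (hex)
Hex = #9AB2E7


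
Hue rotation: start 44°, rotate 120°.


New hue = (H + rotation) mod 360
New hue = (44 + 120) mod 360
= 164 mod 360
= 164°


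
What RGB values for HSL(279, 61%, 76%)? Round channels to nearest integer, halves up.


H=279°, S=0.61, L=0.76
C = (1-|2L-1|)×S = (1-|0.52|)×0.61 = 0.2928
H' = H/60 = 279/60 ≈ 4.6500; X = C×(1-|H' mod 2 - 1|) = 0.19032
m = L - C/2 = 0.76 - 0.1464 = 0.6136
Sector ⌊H'⌋ = 4 → (R',G',B') = (0.19032, 0.0, 0.2928)
RGB = ((R'+m)×255, (G'+m)×255, (B'+m)×255) = (204.9996, 156.468, 231.132)
Round half up → RGB(205, 156, 231)


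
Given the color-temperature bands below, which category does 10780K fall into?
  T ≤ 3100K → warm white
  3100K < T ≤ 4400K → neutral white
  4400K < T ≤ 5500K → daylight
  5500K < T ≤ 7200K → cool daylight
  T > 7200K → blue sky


Temperature: 10780K
10780K > 7200K → blue sky
Classification: blue sky


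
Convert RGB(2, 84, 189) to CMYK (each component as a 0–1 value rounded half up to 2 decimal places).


R'=2/255≈0.0078, G'=84/255≈0.3294, B'=189/255≈0.7412
K = 1 - max(R',G',B') = 1 - 189/255 = 66/255 = 0.25882… → 0.26
(1-R'-K)/(1-K) simplifies to (max-R)/max with max = 189:
C = (189-2)/189 = 187/189 = 0.98941… → 0.99
M = (189-84)/189 = 105/189 = 0.55555… → 0.56
Y = (189-189)/189 = 0/189 = 0 → 0.00
= CMYK(0.99, 0.56, 0.00, 0.26)


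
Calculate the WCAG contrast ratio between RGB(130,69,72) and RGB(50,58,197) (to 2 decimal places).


Linearize each sRGB channel c=v/255: c/12.92 if c ≤ 0.04045 else ((c+0.055)/1.055)^2.4
L = 0.2126×R_lin + 0.7152×G_lin + 0.0722×B_lin
Color 1 (130,69,72):
  R=130: 130/255≈0.5098 > 0.04045 → ((0.5098+0.055)/1.055)^2.4 ≈ 0.22323
  G=69: 69/255≈0.2706 > 0.04045 → ((0.2706+0.055)/1.055)^2.4 ≈ 0.05951
  B=72: 72/255≈0.2824 > 0.04045 → ((0.2824+0.055)/1.055)^2.4 ≈ 0.06480
  L1 = 0.2126×0.22323 + 0.7152×0.05951 + 0.0722×0.06480 ≈ 0.09470
Color 2 (50,58,197):
  R=50: 50/255≈0.1961 > 0.04045 → ((0.1961+0.055)/1.055)^2.4 ≈ 0.03190
  G=58: 58/255≈0.2275 > 0.04045 → ((0.2275+0.055)/1.055)^2.4 ≈ 0.04231
  B=197: 197/255≈0.7725 > 0.04045 → ((0.7725+0.055)/1.055)^2.4 ≈ 0.55834
  L2 = 0.2126×0.03190 + 0.7152×0.04231 + 0.0722×0.55834 ≈ 0.07735
Lighter = 0.09470, Darker = 0.07735
Ratio = (L_lighter + 0.05) / (L_darker + 0.05)
Ratio = (0.09470 + 0.05) / (0.07735 + 0.05) = 0.14470 / 0.12735 ≈ 1.1362
Ratio ≈ 1.14:1


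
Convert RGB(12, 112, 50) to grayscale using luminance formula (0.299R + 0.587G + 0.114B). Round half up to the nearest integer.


Gray = 0.299×R + 0.587×G + 0.114×B
Gray = 0.299×12 + 0.587×112 + 0.114×50
Gray = 3.588 + 65.744 + 5.700
Gray = 75.032 → round half up → 75
Gray = 75


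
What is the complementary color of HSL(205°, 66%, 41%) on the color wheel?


Complement = opposite side of color wheel = hue + 180°
H' = (205 + 180) mod 360 = 25°
S and L unchanged.
= HSL(25°, 66%, 41%)


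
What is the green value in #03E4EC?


Color: #03E4EC
R = 03 = 3
G = E4 = 228
B = EC = 236
Green = 228


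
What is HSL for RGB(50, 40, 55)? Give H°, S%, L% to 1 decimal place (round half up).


Normalize: R'=50/255≈0.1961, G'=40/255≈0.1569, B'=55/255≈0.2157
Max=55/255, Min=40/255, Δ=Max-Min=15/255
L = (Max+Min)/2 = (55+40)/510 = 95/510 = 0.18627… → L = 18.6%
L ≤ 0.5 → S = Δ/(Max+Min) = 15/(55+40) = 15/95 = 0.15789… → S = 15.8%
(the 1/255 factors cancel in S and H, so raw channel differences can be used)
Max is B' → H = 60 × ((R-G)/Δ + 4) = 60 × ((50-40)/15 + 4)
  10/15 + 4 = 0.6666… + 4 = 4.6666…
  H = 60 × 4.6666… = 280° → H = 280.0°
= HSL(280.0°, 15.8%, 18.6%)


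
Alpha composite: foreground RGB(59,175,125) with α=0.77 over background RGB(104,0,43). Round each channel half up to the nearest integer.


C = α×F + (1-α)×B, with 1-α = 0.23
R: 0.77×59 + 0.23×104 = 45.43 + 23.92 = 69.35 → 69
G: 0.77×175 + 0.23×0 = 134.75 + 0.00 = 134.75 → 135
B: 0.77×125 + 0.23×43 = 96.25 + 9.89 = 106.14 → 106
= RGB(69, 135, 106)


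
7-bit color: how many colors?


Colors = 2^bits = 2^7
= 128 colors


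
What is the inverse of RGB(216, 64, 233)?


Invert: (255-R, 255-G, 255-B)
R: 255-216 = 39
G: 255-64 = 191
B: 255-233 = 22
= RGB(39, 191, 22)


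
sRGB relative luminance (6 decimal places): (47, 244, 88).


Linearize each channel (sRGB transfer function): c = v/255; c_lin = c/12.92 if c ≤ 0.04045, else ((c+0.055)/1.055)^2.4
  R: 47/255 ≈ 0.184314 > 0.04045 → ((0.184314+0.055)/1.055)^2.4 ≈ 0.028426
  G: 244/255 ≈ 0.956863 > 0.04045 → ((0.956863+0.055)/1.055)^2.4 ≈ 0.904661
  B: 88/255 ≈ 0.345098 > 0.04045 → ((0.345098+0.055)/1.055)^2.4 ≈ 0.097587
R_lin = 0.028426, G_lin = 0.904661, B_lin = 0.097587
L = 0.2126×R + 0.7152×G + 0.0722×B
L = 0.2126×0.028426 + 0.7152×0.904661 + 0.0722×0.097587
L ≈ 0.660103


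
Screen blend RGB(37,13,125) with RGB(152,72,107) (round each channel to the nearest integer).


Screen: C = 255 - (255-A)×(255-B)/255, rounded to nearest integer
R: 255 - (255-37)×(255-152)/255 = 255 - 22454/255 ≈ 255 - 88.055 = 166.945 → 167
G: 255 - (255-13)×(255-72)/255 = 255 - 44286/255 ≈ 255 - 173.671 = 81.329 → 81
B: 255 - (255-125)×(255-107)/255 = 255 - 19240/255 ≈ 255 - 75.451 = 179.549 → 180
= RGB(167, 81, 180)


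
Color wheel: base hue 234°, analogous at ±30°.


Base hue: 234°
Left analog: (234 - 30) mod 360 = 204°
Right analog: (234 + 30) mod 360 = 264°
Analogous hues = 204° and 264°


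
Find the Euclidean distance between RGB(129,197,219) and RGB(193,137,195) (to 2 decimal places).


d = √[(R₁-R₂)² + (G₁-G₂)² + (B₁-B₂)²]
d = √[(129-193)² + (197-137)² + (219-195)²]
d = √[4096 + 3600 + 576]
d = √8272
d ≈ 90.95


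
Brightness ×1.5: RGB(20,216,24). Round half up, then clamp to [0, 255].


Multiply each channel by 1.5, round half up, clamp to [0, 255]
R: 20×1.5 = 30
G: 216×1.5 = 324 → clamp → 255
B: 24×1.5 = 36
= RGB(30, 255, 36)


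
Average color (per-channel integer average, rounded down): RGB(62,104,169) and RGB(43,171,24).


Midpoint: each channel = ⌊(C₁+C₂)/2⌋
R: ⌊(62+43)/2⌋ = 52
G: ⌊(104+171)/2⌋ = 137
B: ⌊(169+24)/2⌋ = 96
= RGB(52, 137, 96)


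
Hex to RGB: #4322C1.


43 → 67 (R)
22 → 34 (G)
C1 → 193 (B)
= RGB(67, 34, 193)


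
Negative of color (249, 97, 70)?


Invert: (255-R, 255-G, 255-B)
R: 255-249 = 6
G: 255-97 = 158
B: 255-70 = 185
= RGB(6, 158, 185)


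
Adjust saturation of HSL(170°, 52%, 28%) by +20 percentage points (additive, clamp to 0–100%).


Original S = 52%
Adjustment = +20 percentage points
New S = 52 + (20) = 72
Clamp to [0, 100] → 72
= HSL(170°, 72%, 28%)


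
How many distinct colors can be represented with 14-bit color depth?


Colors = 2^bits = 2^14
= 16,384 colors


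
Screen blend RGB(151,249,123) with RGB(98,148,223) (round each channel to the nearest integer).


Screen: C = 255 - (255-A)×(255-B)/255, rounded to nearest integer
R: 255 - (255-151)×(255-98)/255 = 255 - 16328/255 ≈ 255 - 64.031 = 190.969 → 191
G: 255 - (255-249)×(255-148)/255 = 255 - 642/255 ≈ 255 - 2.518 = 252.482 → 252
B: 255 - (255-123)×(255-223)/255 = 255 - 4224/255 ≈ 255 - 16.565 = 238.435 → 238
= RGB(191, 252, 238)


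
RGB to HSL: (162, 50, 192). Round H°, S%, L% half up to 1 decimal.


Normalize: R'=162/255≈0.6353, G'=50/255≈0.1961, B'=192/255≈0.7529
Max=192/255, Min=50/255, Δ=Max-Min=142/255
L = (Max+Min)/2 = (192+50)/510 = 242/510 = 0.47450… → L = 47.5%
L ≤ 0.5 → S = Δ/(Max+Min) = 142/(192+50) = 142/242 = 0.58677… → S = 58.7%
(the 1/255 factors cancel in S and H, so raw channel differences can be used)
Max is B' → H = 60 × ((R-G)/Δ + 4) = 60 × ((162-50)/142 + 4)
  112/142 + 4 = 0.7887… + 4 = 4.7887…
  H = 60 × 4.7887… = 287.323…° → H = 287.3°
= HSL(287.3°, 58.7%, 47.5%)


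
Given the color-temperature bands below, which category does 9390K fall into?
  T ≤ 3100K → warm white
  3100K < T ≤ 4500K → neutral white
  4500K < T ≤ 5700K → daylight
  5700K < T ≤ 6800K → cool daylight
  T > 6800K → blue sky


Temperature: 9390K
9390K > 6800K → blue sky
Classification: blue sky


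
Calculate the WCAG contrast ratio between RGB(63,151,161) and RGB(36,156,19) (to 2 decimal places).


Linearize each sRGB channel c=v/255: c/12.92 if c ≤ 0.04045 else ((c+0.055)/1.055)^2.4
L = 0.2126×R_lin + 0.7152×G_lin + 0.0722×B_lin
Color 1 (63,151,161):
  R=63: 63/255≈0.2471 > 0.04045 → ((0.2471+0.055)/1.055)^2.4 ≈ 0.04971
  G=151: 151/255≈0.5922 > 0.04045 → ((0.5922+0.055)/1.055)^2.4 ≈ 0.30947
  B=161: 161/255≈0.6314 > 0.04045 → ((0.6314+0.055)/1.055)^2.4 ≈ 0.35640
  L1 = 0.2126×0.04971 + 0.7152×0.30947 + 0.0722×0.35640 ≈ 0.25763
Color 2 (36,156,19):
  R=36: 36/255≈0.1412 > 0.04045 → ((0.1412+0.055)/1.055)^2.4 ≈ 0.01764
  G=156: 156/255≈0.6118 > 0.04045 → ((0.6118+0.055)/1.055)^2.4 ≈ 0.33245
  B=19: 19/255≈0.0745 > 0.04045 → ((0.0745+0.055)/1.055)^2.4 ≈ 0.00651
  L2 = 0.2126×0.01764 + 0.7152×0.33245 + 0.0722×0.00651 ≈ 0.24199
Lighter = 0.25763, Darker = 0.24199
Ratio = (L_lighter + 0.05) / (L_darker + 0.05)
Ratio = (0.25763 + 0.05) / (0.24199 + 0.05) = 0.30763 / 0.29199 ≈ 1.0536
Ratio ≈ 1.05:1
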